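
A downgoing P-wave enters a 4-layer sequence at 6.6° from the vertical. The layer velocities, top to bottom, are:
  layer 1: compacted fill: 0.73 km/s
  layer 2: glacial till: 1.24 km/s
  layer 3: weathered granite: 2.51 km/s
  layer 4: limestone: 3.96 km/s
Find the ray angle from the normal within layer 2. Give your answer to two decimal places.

Ray parameter p = sin 6.6° / 0.73 = 1.5745e-01 s/km.
sin θ_2 = p·V_2 = 1.5745e-01 × 1.24 = 0.1952.
θ_2 = 11.26° from the vertical.

11.26°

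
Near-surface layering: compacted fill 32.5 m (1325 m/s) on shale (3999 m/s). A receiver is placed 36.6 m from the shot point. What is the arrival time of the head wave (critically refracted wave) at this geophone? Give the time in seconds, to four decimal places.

t = x/V₂ + 2h·√(V₂²−V₁²)/(V₁V₂).
√(V₂²−V₁²) = √(3999²−1325²) = 3773.1 m/s; delay term = 2·32.5·3773.1/(1325·3999) = 0.04629 s.
t = 36.6/3999 + 0.04629 = 0.05544 s.

0.0554 s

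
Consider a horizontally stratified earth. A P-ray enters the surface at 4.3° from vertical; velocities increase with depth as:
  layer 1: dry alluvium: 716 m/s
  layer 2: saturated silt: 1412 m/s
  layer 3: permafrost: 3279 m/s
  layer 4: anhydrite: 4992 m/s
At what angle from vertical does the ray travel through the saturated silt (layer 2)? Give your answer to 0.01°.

Snell's law across each interface conserves sin θ / V, so sin θ_2 = V_2·sin θ₁/V₁.
sin θ_2 = 1412 × sin 4.3° / 716 = 0.1479.
θ_2 = arcsin 0.1479 = 8.50°.

8.50°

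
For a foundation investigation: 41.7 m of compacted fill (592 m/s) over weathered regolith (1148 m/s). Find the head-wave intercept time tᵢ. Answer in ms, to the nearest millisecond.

121 ms

θ_c = arcsin(V₁/V₂) = arcsin(592/1148) = 31.04°; cos θ_c = 0.8568.
tᵢ = 2h·cos θ_c / V₁ = 2·41.7·0.8568 / 592 = 0.12070 s.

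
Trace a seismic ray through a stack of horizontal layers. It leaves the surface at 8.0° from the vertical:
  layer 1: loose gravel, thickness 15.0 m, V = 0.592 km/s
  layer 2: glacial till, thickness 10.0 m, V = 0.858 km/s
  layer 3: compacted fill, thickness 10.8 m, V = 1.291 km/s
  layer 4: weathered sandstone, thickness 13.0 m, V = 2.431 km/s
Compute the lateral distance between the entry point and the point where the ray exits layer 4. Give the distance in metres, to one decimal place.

16.7 m

p = sin θ₁/V₁ = sin 8.0°/0.592 = 2.3509e-01 s/km is conserved through the stack.
Layer 1: θ = 8.00°; offset = 15.0·tan 8.00° = 2.108 m.
Layer 2: sin θ = p·0.858 = 0.2017 → θ = 11.64°; offset = 10.0·tan 11.64° = 2.059 m.
Layer 3: sin θ = p·1.291 = 0.3035 → θ = 17.67°; offset = 10.8·tan 17.67° = 3.440 m.
Layer 4: sin θ = p·2.431 = 0.5715 → θ = 34.86°; offset = 13.0·tan 34.86° = 9.054 m.
Summing the layer offsets gives 16.661 m.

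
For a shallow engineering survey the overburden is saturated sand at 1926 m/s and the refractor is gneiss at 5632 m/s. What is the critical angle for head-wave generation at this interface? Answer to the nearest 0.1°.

20.0°

Critical incidence: sin θ_c = V₁/V₂ = 1926/5632 = 0.3420.
θ_c = arcsin 0.3420 = 20.00°.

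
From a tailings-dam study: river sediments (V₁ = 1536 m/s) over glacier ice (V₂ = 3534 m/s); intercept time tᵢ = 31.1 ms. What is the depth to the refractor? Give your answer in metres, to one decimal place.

26.5 m

h = tᵢ·V₁·V₂ / (2·√(V₂²−V₁²)).
√(V₂²−V₁²) = √(3534² − 1536²) = 3182.7 m/s.
h = 0.0311 s × 1536 × 3534 / (2 × 3182.7) = 26.52 m.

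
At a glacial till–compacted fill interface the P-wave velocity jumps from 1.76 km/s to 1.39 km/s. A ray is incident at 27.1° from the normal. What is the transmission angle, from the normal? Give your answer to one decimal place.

21.1°

Snell's law: sin θ₂ = (V₂/V₁)·sin θ₁ = (1.39/1.76)·sin 27.1° = 0.3598.
θ₂ = sin⁻¹(0.3598) = 21.09° (from vertical).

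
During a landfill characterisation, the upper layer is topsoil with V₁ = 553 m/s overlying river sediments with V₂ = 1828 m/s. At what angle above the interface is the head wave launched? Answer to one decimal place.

72.4°

Critical incidence: sin θ_c = V₁/V₂ = 553/1828 = 0.3025.
θ_c = arcsin 0.3025 = 17.61°.
Measured from the interface: 90° − 17.61° = 72.39°.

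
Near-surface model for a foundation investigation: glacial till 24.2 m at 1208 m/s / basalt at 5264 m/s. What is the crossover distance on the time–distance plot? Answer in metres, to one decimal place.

θ_c = arcsin(1208/5264) = 13.27°, so cos θ_c = 0.9733 and tᵢ = 2h cos θ_c/V₁ = 0.0390 s.
At crossover x/V₁ = x/V₂ + tᵢ ⇒ x = tᵢ/(1/V₁ − 1/V₂) = 0.03900/(8.2781e-04 − 1.8997e-04) = 61.14 m.

61.1 m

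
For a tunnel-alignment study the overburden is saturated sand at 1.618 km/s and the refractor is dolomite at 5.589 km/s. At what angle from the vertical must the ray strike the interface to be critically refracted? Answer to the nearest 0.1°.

Critical incidence: sin θ_c = V₁/V₂ = 1.618/5.589 = 0.2895.
θ_c = arcsin 0.2895 = 16.83°.

16.8°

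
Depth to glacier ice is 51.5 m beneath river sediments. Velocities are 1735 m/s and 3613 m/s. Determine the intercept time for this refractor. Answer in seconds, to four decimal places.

tᵢ = 2h·√(V₂²−V₁²)/(V₁V₂).
√(V₂²−V₁²) = √(3613²−1735²) = 3169.2 m/s.
tᵢ = 2·51.5·3169.2/(1735·3613) = 0.05207 s.

0.0521 s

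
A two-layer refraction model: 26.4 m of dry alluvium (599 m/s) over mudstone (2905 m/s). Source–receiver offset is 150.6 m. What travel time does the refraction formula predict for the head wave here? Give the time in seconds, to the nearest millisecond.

t = x/V₂ + 2h·√(V₂²−V₁²)/(V₁V₂).
√(V₂²−V₁²) = √(2905²−599²) = 2842.6 m/s; delay term = 2·26.4·2842.6/(599·2905) = 0.08625 s.
t = 150.6/2905 + 0.08625 = 0.13809 s.

0.138 s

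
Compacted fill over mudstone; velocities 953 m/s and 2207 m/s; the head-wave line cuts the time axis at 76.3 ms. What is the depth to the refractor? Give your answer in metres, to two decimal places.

θ_c = arcsin(953/2207) = 25.58°; cos θ_c = 0.9020.
tᵢ = 2h cos θ_c/V₁ ⇒ h = tᵢ·V₁/(2 cos θ_c) = 0.0763·953/(2·0.9020) = 40.31 m.

40.31 m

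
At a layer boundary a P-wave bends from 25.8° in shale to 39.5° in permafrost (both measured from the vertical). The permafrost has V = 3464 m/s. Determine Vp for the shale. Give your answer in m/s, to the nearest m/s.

sin 25.8° = 0.4352; sin 39.5° = 0.6361.
V₁ = V₂·(sin θ₁/sin θ₂) = 3464·(0.4352/0.6361) = 2370.21 m/s.

2370 m/s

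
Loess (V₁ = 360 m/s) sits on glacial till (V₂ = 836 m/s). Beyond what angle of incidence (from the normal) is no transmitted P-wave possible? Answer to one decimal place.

At critical incidence the refracted ray runs along the interface (θ₂ = 90°), so sin θ_c = V₁/V₂.
θ_c = arcsin(360/836) = arcsin 0.4306 = 25.51°.

25.5°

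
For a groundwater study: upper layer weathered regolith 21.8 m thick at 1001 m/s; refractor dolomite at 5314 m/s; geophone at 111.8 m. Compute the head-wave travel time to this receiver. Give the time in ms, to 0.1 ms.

θ_c = arcsin(V₁/V₂) = arcsin(1001/5314) = 10.86°, cos θ_c = 0.9821.
Intercept time tᵢ = 2h cos θ_c / V₁ = 2·21.8·0.9821/1001 = 0.04278 s.
t = x/V₂ + tᵢ = 111.8/5314 + 0.04278 = 0.06382 s.

63.8 ms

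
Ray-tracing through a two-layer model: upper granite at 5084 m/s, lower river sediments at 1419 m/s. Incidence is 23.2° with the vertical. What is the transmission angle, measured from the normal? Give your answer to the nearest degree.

6°

Snell's law: sin θ₂ = (V₂/V₁)·sin θ₁ = (1419/5084)·sin 23.2° = 0.1100.
θ₂ = sin⁻¹(0.1100) = 6.31° (from vertical).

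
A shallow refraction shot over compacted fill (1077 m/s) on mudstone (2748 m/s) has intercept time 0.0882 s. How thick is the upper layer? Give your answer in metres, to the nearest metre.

52 m

h = tᵢ·V₁·V₂ / (2·√(V₂²−V₁²)).
√(V₂²−V₁²) = √(2748² − 1077²) = 2528.2 m/s.
h = 0.0882 s × 1077 × 2748 / (2 × 2528.2) = 51.63 m.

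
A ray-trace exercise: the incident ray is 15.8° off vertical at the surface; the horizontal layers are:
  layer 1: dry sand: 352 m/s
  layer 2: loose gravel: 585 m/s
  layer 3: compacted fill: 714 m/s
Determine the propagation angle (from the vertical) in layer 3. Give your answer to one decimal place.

Ray parameter p = sin 15.8° / 352 = 7.7352e-04 s/m.
sin θ_3 = p·V_3 = 7.7352e-04 × 714 = 0.5523.
θ_3 = arcsin 0.5523 = 33.52°.

33.5°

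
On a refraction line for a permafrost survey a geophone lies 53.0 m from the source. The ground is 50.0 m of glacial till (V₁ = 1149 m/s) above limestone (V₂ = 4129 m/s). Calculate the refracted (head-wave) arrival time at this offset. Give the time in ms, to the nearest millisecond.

t = x/V₂ + 2h·√(V₂²−V₁²)/(V₁V₂).
√(V₂²−V₁²) = √(4129²−1149²) = 3965.9 m/s; delay term = 2·50.0·3965.9/(1149·4129) = 0.08359 s.
t = 53.0/4129 + 0.08359 = 0.09643 s.

96 ms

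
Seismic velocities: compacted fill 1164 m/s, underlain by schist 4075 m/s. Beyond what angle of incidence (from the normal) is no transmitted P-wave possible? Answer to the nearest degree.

Critical incidence: sin θ_c = V₁/V₂ = 1164/4075 = 0.2856.
θ_c = arcsin 0.2856 = 16.60°.

17°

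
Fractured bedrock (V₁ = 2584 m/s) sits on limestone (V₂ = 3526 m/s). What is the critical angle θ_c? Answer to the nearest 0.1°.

47.1°

At critical incidence the refracted ray runs along the interface (θ₂ = 90°), so sin θ_c = V₁/V₂.
θ_c = arcsin(2584/3526) = arcsin 0.7328 = 47.13°.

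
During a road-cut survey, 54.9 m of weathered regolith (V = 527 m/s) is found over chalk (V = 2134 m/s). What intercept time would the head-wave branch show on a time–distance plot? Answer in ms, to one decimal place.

tᵢ = 2h·√(V₂²−V₁²)/(V₁V₂).
√(V₂²−V₁²) = √(2134²−527²) = 2067.9 m/s.
tᵢ = 2·54.9·2067.9/(527·2134) = 0.20190 s.

201.9 ms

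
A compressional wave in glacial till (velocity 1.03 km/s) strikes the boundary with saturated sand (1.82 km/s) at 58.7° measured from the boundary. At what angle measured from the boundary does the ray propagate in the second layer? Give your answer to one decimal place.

Angle from the normal: 90° − 58.7° = 31.3°.
Snell's law: sin θ₂ = (V₂/V₁)·sin θ₁ = (1.82/1.03)·sin 31.3° = 0.9180.
θ₂ = arcsin 0.9180 = 66.63° from the normal.
From the interface: 90° − 66.63° = 23.37°.

23.4°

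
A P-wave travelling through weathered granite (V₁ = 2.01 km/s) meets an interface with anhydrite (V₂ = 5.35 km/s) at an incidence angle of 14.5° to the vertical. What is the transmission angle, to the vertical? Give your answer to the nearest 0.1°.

Snell's law: sin θ₂ = (V₂/V₁)·sin θ₁ = (5.35/2.01)·sin 14.5° = 0.6664.
θ₂ = arcsin 0.6664 = 41.79° from the normal.

41.8°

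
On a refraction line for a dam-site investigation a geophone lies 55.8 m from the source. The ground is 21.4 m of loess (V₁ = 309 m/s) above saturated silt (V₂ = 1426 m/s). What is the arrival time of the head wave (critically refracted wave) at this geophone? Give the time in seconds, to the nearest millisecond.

t = x/V₂ + 2h·√(V₂²−V₁²)/(V₁V₂).
√(V₂²−V₁²) = √(1426²−309²) = 1392.1 m/s; delay term = 2·21.4·1392.1/(309·1426) = 0.13522 s.
t = 55.8/1426 + 0.13522 = 0.17435 s.

0.174 s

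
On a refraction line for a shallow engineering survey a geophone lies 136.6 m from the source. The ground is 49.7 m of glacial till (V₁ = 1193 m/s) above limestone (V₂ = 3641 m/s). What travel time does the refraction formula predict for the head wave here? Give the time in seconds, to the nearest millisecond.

θ_c = arcsin(V₁/V₂) = arcsin(1193/3641) = 19.13°, cos θ_c = 0.9448.
Intercept time tᵢ = 2h cos θ_c / V₁ = 2·49.7·0.9448/1193 = 0.07872 s.
t = x/V₂ + tᵢ = 136.6/3641 + 0.07872 = 0.11624 s.

0.116 s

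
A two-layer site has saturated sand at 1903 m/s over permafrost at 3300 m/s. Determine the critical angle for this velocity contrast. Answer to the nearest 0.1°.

Critical incidence: sin θ_c = V₁/V₂ = 1903/3300 = 0.5767.
θ_c = arcsin 0.5767 = 35.22°.

35.2°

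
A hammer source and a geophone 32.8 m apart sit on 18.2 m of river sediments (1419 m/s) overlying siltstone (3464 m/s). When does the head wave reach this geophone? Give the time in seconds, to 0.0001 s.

0.0329 s

θ_c = arcsin(V₁/V₂) = arcsin(1419/3464) = 24.18°, cos θ_c = 0.9122.
Intercept time tᵢ = 2h cos θ_c / V₁ = 2·18.2·0.9122/1419 = 0.02340 s.
t = x/V₂ + tᵢ = 32.8/3464 + 0.02340 = 0.03287 s.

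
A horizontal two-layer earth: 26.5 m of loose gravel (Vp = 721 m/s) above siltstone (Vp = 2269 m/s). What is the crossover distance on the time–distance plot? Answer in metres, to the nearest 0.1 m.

x_cross = 2h·√((V₂+V₁)/(V₂−V₁)).
(V₂+V₁)/(V₂−V₁) = (2269+721)/(2269−721) = 1.9315; √ = 1.3898.
x_cross = 2·26.5·1.3898 = 73.66 m.

73.7 m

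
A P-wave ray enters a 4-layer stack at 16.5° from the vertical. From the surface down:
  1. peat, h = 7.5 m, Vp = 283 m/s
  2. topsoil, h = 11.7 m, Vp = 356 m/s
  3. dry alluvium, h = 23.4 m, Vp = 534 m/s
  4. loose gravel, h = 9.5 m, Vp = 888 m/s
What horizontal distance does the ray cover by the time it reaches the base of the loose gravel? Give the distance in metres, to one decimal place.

40.2 m

Apply Snell's law at each interface; in layer i the horizontal offset is hᵢ·tan θᵢ.
Layer 1: θ = 16.50°; offset = 7.5·tan 16.50° = 2.222 m.
Layer 2: sin θ = 356·sin 16.5°/283 = 0.3573, θ = 20.93°; offset = 11.7·tan 20.93° = 4.476 m.
Layer 3: sin θ = 534·sin 16.5°/283 = 0.5359, θ = 32.41°; offset = 23.4·tan 32.41° = 14.854 m.
Layer 4: sin θ = 888·sin 16.5°/283 = 0.8912, θ = 63.02°; offset = 9.5·tan 63.02° = 18.663 m.
Summing the layer offsets gives 40.214 m.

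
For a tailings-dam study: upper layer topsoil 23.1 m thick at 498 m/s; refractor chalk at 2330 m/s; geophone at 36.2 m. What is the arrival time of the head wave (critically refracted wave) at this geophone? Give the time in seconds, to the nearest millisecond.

0.106 s

θ_c = arcsin(V₁/V₂) = arcsin(498/2330) = 12.34°, cos θ_c = 0.9769.
Intercept time tᵢ = 2h cos θ_c / V₁ = 2·23.1·0.9769/498 = 0.09063 s.
t = x/V₂ + tᵢ = 36.2/2330 + 0.09063 = 0.10616 s.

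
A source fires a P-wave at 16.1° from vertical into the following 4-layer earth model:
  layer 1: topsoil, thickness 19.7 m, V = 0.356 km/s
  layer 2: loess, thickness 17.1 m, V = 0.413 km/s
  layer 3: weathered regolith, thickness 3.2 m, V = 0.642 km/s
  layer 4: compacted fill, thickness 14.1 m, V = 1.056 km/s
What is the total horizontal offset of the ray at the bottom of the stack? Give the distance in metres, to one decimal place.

33.7 m

p = sin θ₁/V₁ = sin 16.1°/0.356 = 7.7897e-01 s/km is conserved through the stack.
Layer 1: θ = 16.10°; offset = 19.7·tan 16.10° = 5.686 m.
Layer 2: sin θ = p·0.413 = 0.3217 → θ = 18.77°; offset = 17.1·tan 18.77° = 5.810 m.
Layer 3: sin θ = p·0.642 = 0.5001 → θ = 30.01°; offset = 3.2·tan 30.01° = 1.848 m.
Layer 4: sin θ = p·1.056 = 0.8226 → θ = 55.35°; offset = 14.1·tan 55.35° = 20.398 m.
Summing the layer offsets gives 33.742 m.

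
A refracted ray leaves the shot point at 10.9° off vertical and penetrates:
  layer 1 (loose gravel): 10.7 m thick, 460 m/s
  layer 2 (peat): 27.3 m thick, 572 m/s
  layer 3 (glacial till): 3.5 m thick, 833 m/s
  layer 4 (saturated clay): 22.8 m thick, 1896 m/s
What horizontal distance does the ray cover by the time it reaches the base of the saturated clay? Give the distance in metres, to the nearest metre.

38 m

Apply Snell's law at each interface; in layer i the horizontal offset is hᵢ·tan θᵢ.
Layer 1: θ = 10.90°; offset = 10.7·tan 10.90° = 2.060 m.
Layer 2: sin θ = 572·sin 10.9°/460 = 0.2351, θ = 13.60°; offset = 27.3·tan 13.60° = 6.604 m.
Layer 3: sin θ = 833·sin 10.9°/460 = 0.3424, θ = 20.02°; offset = 3.5·tan 20.02° = 1.276 m.
Layer 4: sin θ = 1896·sin 10.9°/460 = 0.7794, θ = 51.21°; offset = 22.8·tan 51.21° = 28.363 m.
Summing the layer offsets gives 38.304 m.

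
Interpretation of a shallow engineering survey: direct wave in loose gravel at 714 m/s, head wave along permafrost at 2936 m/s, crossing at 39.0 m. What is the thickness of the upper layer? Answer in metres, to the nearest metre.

x_cross = 2h·√((V₂+V₁)/(V₂−V₁)) → h = x_cross / (2·√((V₂+V₁)/(V₂−V₁))).
√((V₂+V₁)/(V₂−V₁)) = √((2936+714)/(2936−714)) = 1.2817.
h = 39.0 / (2·1.2817) = 15.21 m.

15 m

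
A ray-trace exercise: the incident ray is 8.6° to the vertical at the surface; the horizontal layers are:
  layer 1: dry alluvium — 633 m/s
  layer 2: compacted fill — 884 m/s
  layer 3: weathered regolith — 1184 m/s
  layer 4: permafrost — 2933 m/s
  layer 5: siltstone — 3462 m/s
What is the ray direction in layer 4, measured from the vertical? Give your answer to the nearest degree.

44°

Ray parameter p = sin 8.6° / 633 = 2.3623e-04 s/m.
sin θ_4 = p·V_4 = 2.3623e-04 × 2933 = 0.6929.
θ_4 = arcsin 0.6929 = 43.86°.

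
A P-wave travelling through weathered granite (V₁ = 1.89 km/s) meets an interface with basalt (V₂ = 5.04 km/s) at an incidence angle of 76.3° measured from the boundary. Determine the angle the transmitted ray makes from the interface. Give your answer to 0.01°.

Convert to the normal: θ₁ = 90° − 76.3° = 13.7°.
Snell's law: sin θ₂ = (V₂/V₁)·sin θ₁ = (5.04/1.89)·sin 13.7° = 0.6316.
θ₂ = sin⁻¹(0.6316) = 39.17° (from vertical).
From the interface: 90° − 39.17° = 50.83°.

50.83°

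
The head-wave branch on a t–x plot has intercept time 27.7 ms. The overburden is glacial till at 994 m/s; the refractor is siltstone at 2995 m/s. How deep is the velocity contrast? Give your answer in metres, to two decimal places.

h = tᵢ·V₁·V₂ / (2·√(V₂²−V₁²)).
√(V₂²−V₁²) = √(2995² − 994²) = 2825.2 m/s.
h = 0.0277 s × 994 × 2995 / (2 × 2825.2) = 14.59 m.

14.59 m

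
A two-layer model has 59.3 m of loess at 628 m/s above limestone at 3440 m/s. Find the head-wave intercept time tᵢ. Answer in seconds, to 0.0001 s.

tᵢ = 2h·√(V₂²−V₁²)/(V₁V₂).
√(V₂²−V₁²) = √(3440²−628²) = 3382.2 m/s.
tᵢ = 2·59.3·3382.2/(628·3440) = 0.18568 s.

0.1857 s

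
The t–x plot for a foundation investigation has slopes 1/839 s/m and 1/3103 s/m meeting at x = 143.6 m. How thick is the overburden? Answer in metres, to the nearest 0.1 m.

54.4 m

x_cross = 2h·√((V₂+V₁)/(V₂−V₁)) → h = x_cross / (2·√((V₂+V₁)/(V₂−V₁))).
√((V₂+V₁)/(V₂−V₁)) = √((3103+839)/(3103−839)) = 1.3195.
h = 143.6 / (2·1.3195) = 54.41 m.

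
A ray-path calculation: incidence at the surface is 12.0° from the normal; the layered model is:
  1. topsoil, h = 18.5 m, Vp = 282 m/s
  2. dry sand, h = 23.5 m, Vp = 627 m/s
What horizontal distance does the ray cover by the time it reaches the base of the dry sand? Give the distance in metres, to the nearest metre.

16 m

Ray parameter p = sin 12.0° / 282 m/s = 7.3728e-04 s/m.
Layer 1: θ = 12.00°; offset = 18.5·tan 12.00° = 3.932 m.
Layer 2: sin θ = p·627 = 0.4623 → θ = 27.53°; offset = 23.5·tan 27.53° = 12.251 m.
Σ offsets = 16.183 m.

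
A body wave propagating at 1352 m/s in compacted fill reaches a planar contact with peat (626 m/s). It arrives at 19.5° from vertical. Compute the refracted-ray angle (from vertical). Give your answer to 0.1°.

sin θ₁/V₁ = sin θ₂/V₂ ⇒ sin θ₂ = 626·sin 19.5°/1352 = 626·0.3338/1352 = 0.1546.
θ₂ = arcsin 0.1546 = 8.89° from the normal.

8.9°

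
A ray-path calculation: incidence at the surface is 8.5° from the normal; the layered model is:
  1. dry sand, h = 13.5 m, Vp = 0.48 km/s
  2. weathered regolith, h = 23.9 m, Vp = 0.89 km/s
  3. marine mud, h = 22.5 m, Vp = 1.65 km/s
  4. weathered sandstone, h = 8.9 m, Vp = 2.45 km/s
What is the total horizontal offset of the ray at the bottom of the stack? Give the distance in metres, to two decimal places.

Ray parameter p = sin 8.5° / 0.48 km/s = 3.0794e-01 s/km.
Layer 1: θ = 8.50°; offset = 13.5·tan 8.50° = 2.0176 m.
Layer 2: sin θ = p·0.89 = 0.2741 → θ = 15.91°; offset = 23.9·tan 15.91° = 6.8109 m.
Layer 3: sin θ = p·1.65 = 0.5081 → θ = 30.54°; offset = 22.5·tan 30.54° = 13.2731 m.
Layer 4: sin θ = p·2.45 = 0.7544 → θ = 48.98°; offset = 8.9·tan 48.98° = 10.2299 m.
Total horizontal offset = 32.3315 m.

32.33 m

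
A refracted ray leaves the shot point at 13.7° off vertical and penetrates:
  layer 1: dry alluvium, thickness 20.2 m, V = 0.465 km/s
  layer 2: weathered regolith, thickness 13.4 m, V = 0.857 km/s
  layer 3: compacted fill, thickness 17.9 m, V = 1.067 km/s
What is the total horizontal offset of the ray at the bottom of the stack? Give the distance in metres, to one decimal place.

23.0 m

Ray parameter p = sin 13.7° / 0.465 km/s = 5.0933e-01 s/km.
Layer 1: θ = 13.70°; offset = 20.2·tan 13.70° = 4.924 m.
Layer 2: sin θ = p·0.857 = 0.4365 → θ = 25.88°; offset = 13.4·tan 25.88° = 6.501 m.
Layer 3: sin θ = p·1.067 = 0.5435 → θ = 32.92°; offset = 17.9·tan 32.92° = 11.588 m.
Σ offsets = 23.014 m.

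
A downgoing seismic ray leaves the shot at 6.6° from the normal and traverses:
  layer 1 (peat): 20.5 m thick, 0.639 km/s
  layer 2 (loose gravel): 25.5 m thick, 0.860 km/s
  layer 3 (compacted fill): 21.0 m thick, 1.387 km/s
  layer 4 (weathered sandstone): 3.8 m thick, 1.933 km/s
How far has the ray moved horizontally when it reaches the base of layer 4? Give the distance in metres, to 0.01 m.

13.18 m

Apply Snell's law at each interface; in layer i the horizontal offset is hᵢ·tan θᵢ.
Layer 1: θ = 6.60°; offset = 20.5·tan 6.60° = 2.3719 m.
Layer 2: sin θ = 0.860·sin 6.6°/0.639 = 0.1547, θ = 8.90°; offset = 25.5·tan 8.90° = 3.9926 m.
Layer 3: sin θ = 1.387·sin 6.6°/0.639 = 0.2495, θ = 14.45°; offset = 21.0·tan 14.45° = 5.4102 m.
Layer 4: sin θ = 1.933·sin 6.6°/0.639 = 0.3477, θ = 20.35°; offset = 3.8·tan 20.35° = 1.4091 m.
Σ offsets = 13.1838 m.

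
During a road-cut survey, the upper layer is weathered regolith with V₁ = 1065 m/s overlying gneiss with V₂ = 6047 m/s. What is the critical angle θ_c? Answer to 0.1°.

10.1°

At critical incidence the refracted ray runs along the interface (θ₂ = 90°), so sin θ_c = V₁/V₂.
θ_c = arcsin(1065/6047) = arcsin 0.1761 = 10.14°.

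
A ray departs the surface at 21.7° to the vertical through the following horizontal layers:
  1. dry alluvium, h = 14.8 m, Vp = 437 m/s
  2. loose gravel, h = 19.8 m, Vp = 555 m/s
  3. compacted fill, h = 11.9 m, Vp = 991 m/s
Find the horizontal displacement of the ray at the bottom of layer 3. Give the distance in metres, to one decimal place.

Apply Snell's law at each interface; in layer i the horizontal offset is hᵢ·tan θᵢ.
Layer 1: θ = 21.70°; offset = 14.8·tan 21.70° = 5.890 m.
Layer 2: sin θ = 555·sin 21.7°/437 = 0.4696, θ = 28.01°; offset = 19.8·tan 28.01° = 10.531 m.
Layer 3: sin θ = 991·sin 21.7°/437 = 0.8385, θ = 56.98°; offset = 11.9·tan 56.98° = 18.311 m.
Summing the layer offsets gives 34.732 m.

34.7 m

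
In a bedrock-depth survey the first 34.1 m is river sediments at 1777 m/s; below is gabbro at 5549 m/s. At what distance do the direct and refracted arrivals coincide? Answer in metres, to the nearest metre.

95 m

θ_c = arcsin(1777/5549) = 18.68°, so cos θ_c = 0.9473 and tᵢ = 2h cos θ_c/V₁ = 0.0364 s.
At crossover x/V₁ = x/V₂ + tᵢ ⇒ x = tᵢ/(1/V₁ − 1/V₂) = 0.03636/(5.6275e-04 − 1.8021e-04) = 95.05 m.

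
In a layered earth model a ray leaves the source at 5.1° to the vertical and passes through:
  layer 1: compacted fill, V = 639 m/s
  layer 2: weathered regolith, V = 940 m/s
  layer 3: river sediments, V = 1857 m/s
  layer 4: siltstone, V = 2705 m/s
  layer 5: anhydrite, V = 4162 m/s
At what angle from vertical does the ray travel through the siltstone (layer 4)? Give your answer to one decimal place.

22.1°

Snell's law across each interface conserves sin θ / V, so sin θ_4 = V_4·sin θ₁/V₁.
sin θ_4 = 2705 × sin 5.1° / 639 = 0.3763.
θ_4 = arcsin 0.3763 = 22.11°.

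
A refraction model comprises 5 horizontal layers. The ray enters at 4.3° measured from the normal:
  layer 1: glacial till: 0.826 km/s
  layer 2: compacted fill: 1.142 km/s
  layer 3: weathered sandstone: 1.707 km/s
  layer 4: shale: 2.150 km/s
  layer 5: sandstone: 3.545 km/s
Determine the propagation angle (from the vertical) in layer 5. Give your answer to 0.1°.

Ray parameter p = sin 4.3° / 0.826 = 9.0773e-02 s/km.
sin θ_5 = p·V_5 = 9.0773e-02 × 3.545 = 0.3218.
θ_5 = arcsin 0.3218 = 18.77°.

18.8°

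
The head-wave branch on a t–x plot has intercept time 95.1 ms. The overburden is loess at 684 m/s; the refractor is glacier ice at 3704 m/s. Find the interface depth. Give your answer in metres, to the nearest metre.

33 m

h = tᵢ·V₁·V₂ / (2·√(V₂²−V₁²)).
√(V₂²−V₁²) = √(3704² − 684²) = 3640.3 m/s.
h = 0.0951 s × 684 × 3704 / (2 × 3640.3) = 33.09 m.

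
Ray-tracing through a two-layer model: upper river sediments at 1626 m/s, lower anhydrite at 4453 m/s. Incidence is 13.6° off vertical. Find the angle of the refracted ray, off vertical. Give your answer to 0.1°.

40.1°

sin θ₁/V₁ = sin θ₂/V₂ ⇒ sin θ₂ = 4453·sin 13.6°/1626 = 4453·0.2351/1626 = 0.6440.
θ₂ = arcsin 0.6440 = 40.09° from the normal.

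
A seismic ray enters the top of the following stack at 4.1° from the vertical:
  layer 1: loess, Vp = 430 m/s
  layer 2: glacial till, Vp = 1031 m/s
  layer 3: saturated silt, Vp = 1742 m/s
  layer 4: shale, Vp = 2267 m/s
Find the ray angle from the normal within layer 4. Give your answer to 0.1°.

22.1°

Ray parameter p = sin 4.1° / 430 = 1.6627e-04 s/m.
sin θ_4 = p·V_4 = 1.6627e-04 × 2267 = 0.3769.
θ_4 = arcsin 0.3769 = 22.14°.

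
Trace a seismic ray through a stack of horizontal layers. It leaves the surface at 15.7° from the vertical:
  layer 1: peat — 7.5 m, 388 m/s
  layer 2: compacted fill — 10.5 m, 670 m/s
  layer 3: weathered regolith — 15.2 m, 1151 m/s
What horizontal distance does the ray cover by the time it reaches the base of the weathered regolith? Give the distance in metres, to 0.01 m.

28.12 m

p = sin θ₁/V₁ = sin 15.7°/388 = 6.9742e-04 s/m is conserved through the stack.
Layer 1: θ = 15.70°; offset = 7.5·tan 15.70° = 2.1082 m.
Layer 2: sin θ = p·670 = 0.4673 → θ = 27.86°; offset = 10.5·tan 27.86° = 5.5495 m.
Layer 3: sin θ = p·1151 = 0.8027 → θ = 53.39°; offset = 15.2·tan 53.39° = 20.4609 m.
Total horizontal offset = 28.1185 m.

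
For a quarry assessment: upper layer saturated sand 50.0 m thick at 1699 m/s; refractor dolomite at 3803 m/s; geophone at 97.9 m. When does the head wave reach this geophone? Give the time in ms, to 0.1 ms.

θ_c = arcsin(V₁/V₂) = arcsin(1699/3803) = 26.54°, cos θ_c = 0.8947.
Intercept time tᵢ = 2h cos θ_c / V₁ = 2·50.0·0.8947/1699 = 0.05266 s.
t = x/V₂ + tᵢ = 97.9/3803 + 0.05266 = 0.07840 s.

78.4 ms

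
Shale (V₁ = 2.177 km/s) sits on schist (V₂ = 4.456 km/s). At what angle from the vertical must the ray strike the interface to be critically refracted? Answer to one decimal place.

At critical incidence the refracted ray runs along the interface (θ₂ = 90°), so sin θ_c = V₁/V₂.
θ_c = arcsin(2.177/4.456) = arcsin 0.4886 = 29.25°.

29.2°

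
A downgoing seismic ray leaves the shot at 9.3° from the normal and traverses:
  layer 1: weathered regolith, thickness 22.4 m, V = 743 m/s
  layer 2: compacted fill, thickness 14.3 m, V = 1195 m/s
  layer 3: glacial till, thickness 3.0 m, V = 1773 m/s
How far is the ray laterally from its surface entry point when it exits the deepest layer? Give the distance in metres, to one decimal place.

8.8 m

Ray parameter p = sin 9.3° / 743 m/s = 2.1750e-04 s/m.
Layer 1: θ = 9.30°; offset = 22.4·tan 9.30° = 3.668 m.
Layer 2: sin θ = p·1195 = 0.2599 → θ = 15.06°; offset = 14.3·tan 15.06° = 3.849 m.
Layer 3: sin θ = p·1773 = 0.3856 → θ = 22.68°; offset = 3.0·tan 22.68° = 1.254 m.
Summing the layer offsets gives 8.771 m.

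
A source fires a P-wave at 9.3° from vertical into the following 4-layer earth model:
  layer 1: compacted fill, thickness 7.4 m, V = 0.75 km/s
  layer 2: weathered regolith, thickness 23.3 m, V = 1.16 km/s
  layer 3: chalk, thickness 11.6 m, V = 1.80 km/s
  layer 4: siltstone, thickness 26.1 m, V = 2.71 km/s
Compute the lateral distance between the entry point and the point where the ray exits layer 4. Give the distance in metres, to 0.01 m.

Apply Snell's law at each interface; in layer i the horizontal offset is hᵢ·tan θᵢ.
Layer 1: θ = 9.30°; offset = 7.4·tan 9.30° = 1.2118 m.
Layer 2: sin θ = 1.16·sin 9.3°/0.75 = 0.2499, θ = 14.47°; offset = 23.3·tan 14.47° = 6.0147 m.
Layer 3: sin θ = 1.80·sin 9.3°/0.75 = 0.3878, θ = 22.82°; offset = 11.6·tan 22.82° = 4.8811 m.
Layer 4: sin θ = 2.71·sin 9.3°/0.75 = 0.5839, θ = 35.73°; offset = 26.1·tan 35.73° = 18.7736 m.
Σ offsets = 30.8812 m.

30.88 m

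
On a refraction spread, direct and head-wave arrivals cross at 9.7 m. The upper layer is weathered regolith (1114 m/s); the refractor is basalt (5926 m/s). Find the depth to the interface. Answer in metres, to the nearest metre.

4 m

x_cross = 2h·√((V₂+V₁)/(V₂−V₁)) → h = x_cross / (2·√((V₂+V₁)/(V₂−V₁))).
√((V₂+V₁)/(V₂−V₁)) = √((5926+1114)/(5926−1114)) = 1.2095.
h = 9.7 / (2·1.2095) = 4.01 m.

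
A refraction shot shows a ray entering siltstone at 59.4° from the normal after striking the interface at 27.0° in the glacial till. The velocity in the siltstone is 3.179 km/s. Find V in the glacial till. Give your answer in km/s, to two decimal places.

1.68 km/s

Snell's law: sin 27.0°/V₁ = sin 59.4°/V₂.
V₁ = V₂·sin 27.0°/sin 59.4° = 3.179 × 0.5274 = 1.68 km/s.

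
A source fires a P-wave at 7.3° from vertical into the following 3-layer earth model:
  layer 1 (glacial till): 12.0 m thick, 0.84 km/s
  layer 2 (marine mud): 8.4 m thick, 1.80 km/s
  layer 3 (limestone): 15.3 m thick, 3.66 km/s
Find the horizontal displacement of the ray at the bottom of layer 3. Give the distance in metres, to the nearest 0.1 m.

14.1 m

p = sin θ₁/V₁ = sin 7.3°/0.84 = 1.5127e-01 s/km is conserved through the stack.
Layer 1: θ = 7.30°; offset = 12.0·tan 7.30° = 1.537 m.
Layer 2: sin θ = p·1.80 = 0.2723 → θ = 15.80°; offset = 8.4·tan 15.80° = 2.377 m.
Layer 3: sin θ = p·3.66 = 0.5536 → θ = 33.62°; offset = 15.3·tan 33.62° = 10.172 m.
Total horizontal offset = 14.086 m.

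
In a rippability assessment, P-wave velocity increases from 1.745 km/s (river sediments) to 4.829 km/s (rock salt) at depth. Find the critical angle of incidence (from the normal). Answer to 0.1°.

21.2°

At critical incidence the refracted ray runs along the interface (θ₂ = 90°), so sin θ_c = V₁/V₂.
θ_c = arcsin(1.745/4.829) = arcsin 0.3614 = 21.18°.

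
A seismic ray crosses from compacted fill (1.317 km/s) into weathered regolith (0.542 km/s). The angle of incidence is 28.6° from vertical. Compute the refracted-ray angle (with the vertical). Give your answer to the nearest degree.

Snell's law: sin θ₂ = (V₂/V₁)·sin θ₁ = (0.542/1.317)·sin 28.6° = 0.1970.
θ₂ = arcsin 0.1970 = 11.36° from the normal.

11°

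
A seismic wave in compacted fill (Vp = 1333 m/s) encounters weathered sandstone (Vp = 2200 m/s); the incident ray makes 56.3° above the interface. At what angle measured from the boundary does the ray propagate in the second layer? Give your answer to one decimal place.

23.7°

Convert to the normal: θ₁ = 90° − 56.3° = 33.7°.
Snell's law: sin θ₂ = (V₂/V₁)·sin θ₁ = (2200/1333)·sin 33.7° = 0.9157.
θ₂ = arcsin 0.9157 = 66.31° from the normal.
From the interface: 90° − 66.31° = 23.69°.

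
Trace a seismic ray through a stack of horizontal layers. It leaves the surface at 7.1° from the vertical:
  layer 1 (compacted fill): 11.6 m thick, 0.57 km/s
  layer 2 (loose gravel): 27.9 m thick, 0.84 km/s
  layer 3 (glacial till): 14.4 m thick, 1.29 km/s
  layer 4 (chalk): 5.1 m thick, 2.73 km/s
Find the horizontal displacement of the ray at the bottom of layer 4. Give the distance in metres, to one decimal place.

14.6 m

p = sin θ₁/V₁ = sin 7.1°/0.57 = 2.1684e-01 s/km is conserved through the stack.
Layer 1: θ = 7.10°; offset = 11.6·tan 7.10° = 1.445 m.
Layer 2: sin θ = p·0.84 = 0.1821 → θ = 10.49°; offset = 27.9·tan 10.49° = 5.168 m.
Layer 3: sin θ = p·1.29 = 0.2797 → θ = 16.24°; offset = 14.4·tan 16.24° = 4.196 m.
Layer 4: sin θ = p·2.73 = 0.5920 → θ = 36.30°; offset = 5.1·tan 36.30° = 3.746 m.
Total horizontal offset = 14.555 m.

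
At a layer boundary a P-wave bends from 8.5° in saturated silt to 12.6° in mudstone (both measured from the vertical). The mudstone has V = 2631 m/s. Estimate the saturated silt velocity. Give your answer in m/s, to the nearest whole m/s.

Snell's law: sin 8.5°/V₁ = sin 12.6°/V₂.
V₁ = V₂·sin 8.5°/sin 12.6° = 2631 × 0.6776 = 1782.71 m/s.

1783 m/s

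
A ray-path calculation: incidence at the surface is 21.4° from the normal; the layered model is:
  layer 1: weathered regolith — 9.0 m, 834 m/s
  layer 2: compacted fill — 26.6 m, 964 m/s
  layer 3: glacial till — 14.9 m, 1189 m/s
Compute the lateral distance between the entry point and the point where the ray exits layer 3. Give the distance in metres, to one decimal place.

p = sin θ₁/V₁ = sin 21.4°/834 = 4.3750e-04 s/m is conserved through the stack.
Layer 1: θ = 21.40°; offset = 9.0·tan 21.40° = 3.527 m.
Layer 2: sin θ = p·964 = 0.4218 → θ = 24.95°; offset = 26.6·tan 24.95° = 12.373 m.
Layer 3: sin θ = p·1189 = 0.5202 → θ = 31.35°; offset = 14.9·tan 31.35° = 9.075 m.
Total horizontal offset = 24.975 m.

25.0 m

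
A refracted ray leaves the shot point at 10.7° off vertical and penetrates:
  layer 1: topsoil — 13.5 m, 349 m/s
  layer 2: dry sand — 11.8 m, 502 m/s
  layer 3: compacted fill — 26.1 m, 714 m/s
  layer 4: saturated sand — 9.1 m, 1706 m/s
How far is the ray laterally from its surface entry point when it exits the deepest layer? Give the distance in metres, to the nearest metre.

36 m

Apply Snell's law at each interface; in layer i the horizontal offset is hᵢ·tan θᵢ.
Layer 1: θ = 10.70°; offset = 13.5·tan 10.70° = 2.551 m.
Layer 2: sin θ = 502·sin 10.7°/349 = 0.2671, θ = 15.49°; offset = 11.8·tan 15.49° = 3.270 m.
Layer 3: sin θ = 714·sin 10.7°/349 = 0.3798, θ = 22.32°; offset = 26.1·tan 22.32° = 10.717 m.
Layer 4: sin θ = 1706·sin 10.7°/349 = 0.9076, θ = 65.17°; offset = 9.1·tan 65.17° = 19.671 m.
Σ offsets = 36.209 m.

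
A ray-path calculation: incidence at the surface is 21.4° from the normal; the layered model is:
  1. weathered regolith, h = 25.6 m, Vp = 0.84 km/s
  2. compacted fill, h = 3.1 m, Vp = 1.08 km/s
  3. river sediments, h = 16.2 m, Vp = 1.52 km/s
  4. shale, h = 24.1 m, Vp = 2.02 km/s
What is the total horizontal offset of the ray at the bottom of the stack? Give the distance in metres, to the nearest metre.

70 m

Ray parameter p = sin 21.4° / 0.84 km/s = 4.3438e-01 s/km.
Layer 1: θ = 21.40°; offset = 25.6·tan 21.40° = 10.033 m.
Layer 2: sin θ = p·1.08 = 0.4691 → θ = 27.98°; offset = 3.1·tan 27.98° = 1.647 m.
Layer 3: sin θ = p·1.52 = 0.6603 → θ = 41.32°; offset = 16.2·tan 41.32° = 14.242 m.
Layer 4: sin θ = p·2.02 = 0.8774 → θ = 61.34°; offset = 24.1·tan 61.34° = 44.084 m.
Summing the layer offsets gives 70.005 m.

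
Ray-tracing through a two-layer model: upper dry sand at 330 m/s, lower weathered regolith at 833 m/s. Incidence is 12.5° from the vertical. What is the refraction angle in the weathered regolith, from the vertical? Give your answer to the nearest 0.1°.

33.1°

Snell's law: sin θ₂ = (V₂/V₁)·sin θ₁ = (833/330)·sin 12.5° = 0.5463.
θ₂ = sin⁻¹(0.5463) = 33.12° (from vertical).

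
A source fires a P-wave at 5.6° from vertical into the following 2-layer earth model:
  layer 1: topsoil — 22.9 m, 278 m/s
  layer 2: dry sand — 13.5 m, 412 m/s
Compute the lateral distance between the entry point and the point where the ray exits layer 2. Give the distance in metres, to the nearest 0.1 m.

4.2 m

Apply Snell's law at each interface; in layer i the horizontal offset is hᵢ·tan θᵢ.
Layer 1: θ = 5.60°; offset = 22.9·tan 5.60° = 2.245 m.
Layer 2: sin θ = 412·sin 5.6°/278 = 0.1446, θ = 8.32°; offset = 13.5·tan 8.32° = 1.973 m.
Σ offsets = 4.218 m.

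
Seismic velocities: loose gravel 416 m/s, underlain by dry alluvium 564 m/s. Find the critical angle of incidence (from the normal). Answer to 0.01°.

47.53°

At critical incidence the refracted ray runs along the interface (θ₂ = 90°), so sin θ_c = V₁/V₂.
θ_c = arcsin(416/564) = arcsin 0.7376 = 47.53°.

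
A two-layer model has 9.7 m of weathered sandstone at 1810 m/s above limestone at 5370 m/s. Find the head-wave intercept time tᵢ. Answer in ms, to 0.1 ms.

10.1 ms

tᵢ = 2h·√(V₂²−V₁²)/(V₁V₂).
√(V₂²−V₁²) = √(5370²−1810²) = 5055.8 m/s.
tᵢ = 2·9.7·5055.8/(1810·5370) = 0.01009 s.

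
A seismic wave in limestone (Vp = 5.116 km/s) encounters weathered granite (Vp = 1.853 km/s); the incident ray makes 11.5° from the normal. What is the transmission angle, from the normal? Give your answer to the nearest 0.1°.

4.1°

Snell's law: sin θ₂ = (V₂/V₁)·sin θ₁ = (1.853/5.116)·sin 11.5° = 0.0722.
θ₂ = arcsin 0.0722 = 4.14° from the normal.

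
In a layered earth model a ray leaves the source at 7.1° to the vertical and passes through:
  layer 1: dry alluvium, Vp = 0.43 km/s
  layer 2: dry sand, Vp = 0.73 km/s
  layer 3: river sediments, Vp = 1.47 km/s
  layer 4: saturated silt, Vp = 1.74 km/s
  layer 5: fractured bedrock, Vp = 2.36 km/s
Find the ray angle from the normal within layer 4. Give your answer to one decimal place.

Ray parameter p = sin 7.1° / 0.43 = 2.8745e-01 s/km.
sin θ_4 = p·V_4 = 2.8745e-01 × 1.74 = 0.5002.
θ_4 = 30.01° from the vertical.

30.0°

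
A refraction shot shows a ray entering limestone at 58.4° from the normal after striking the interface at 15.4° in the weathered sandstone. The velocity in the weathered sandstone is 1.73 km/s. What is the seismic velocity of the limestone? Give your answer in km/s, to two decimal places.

5.55 km/s

Snell's law: sin 15.4°/V₁ = sin 58.4°/V₂.
V₂ = V₁·sin 58.4°/sin 15.4° = 1.73 × 3.2073 = 5.55 km/s.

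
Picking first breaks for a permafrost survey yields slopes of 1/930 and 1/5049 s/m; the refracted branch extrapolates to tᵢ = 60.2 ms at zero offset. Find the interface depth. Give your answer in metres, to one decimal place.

28.5 m

θ_c = arcsin(930/5049) = 10.61°; cos θ_c = 0.9829.
tᵢ = 2h cos θ_c/V₁ ⇒ h = tᵢ·V₁/(2 cos θ_c) = 0.0602·930/(2·0.9829) = 28.48 m.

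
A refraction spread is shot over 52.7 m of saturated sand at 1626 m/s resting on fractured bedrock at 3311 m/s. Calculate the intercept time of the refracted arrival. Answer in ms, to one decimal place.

tᵢ = 2h·√(V₂²−V₁²)/(V₁V₂).
√(V₂²−V₁²) = √(3311²−1626²) = 2884.2 m/s.
tᵢ = 2·52.7·2884.2/(1626·3311) = 0.05647 s.

56.5 ms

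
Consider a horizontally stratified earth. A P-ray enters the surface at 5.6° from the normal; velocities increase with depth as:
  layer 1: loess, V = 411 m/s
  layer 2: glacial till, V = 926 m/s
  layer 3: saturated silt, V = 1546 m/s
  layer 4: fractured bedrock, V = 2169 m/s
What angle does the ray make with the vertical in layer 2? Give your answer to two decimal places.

Ray parameter p = sin 5.6° / 411 = 2.3743e-04 s/m.
sin θ_2 = p·V_2 = 2.3743e-04 × 926 = 0.2199.
θ_2 = arcsin 0.2199 = 12.70°.

12.70°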